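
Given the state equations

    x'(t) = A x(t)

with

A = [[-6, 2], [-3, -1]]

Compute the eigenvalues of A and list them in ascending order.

-4, -3

det(sI - A) = s^2 - (tr A)s + det A, with tr A = (-6) + (-1) = -7 and det A = (-6)·(-1) - 2·(-3) = 6 - (-6) = 12.
So p(s) = det(sI - A) = s^2 + 7s + 12.
Factor s^2 + 7s + 12: two numbers with sum -7 and product 12 are -3 and -4, so s^2 + 7s + 12 = (s + 3)(s + 4).
Hence p(s) = (s + 3) (s + 4), with roots -4, -3.
All eigenvalues have negative real part, so the system is asymptotically stable.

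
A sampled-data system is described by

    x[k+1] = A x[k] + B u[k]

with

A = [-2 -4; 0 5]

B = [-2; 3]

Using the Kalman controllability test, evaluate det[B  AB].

-6

AB = [[-8], [15]]
Controllability matrix C = [B  AB] = [[-2, -8], [3, 15]]
det(C) = (-2)·15 - (-8)·3 = -30 - (-24) = -6
Since det(C) ≠ 0, rank(C) = 2 and the system is completely controllable.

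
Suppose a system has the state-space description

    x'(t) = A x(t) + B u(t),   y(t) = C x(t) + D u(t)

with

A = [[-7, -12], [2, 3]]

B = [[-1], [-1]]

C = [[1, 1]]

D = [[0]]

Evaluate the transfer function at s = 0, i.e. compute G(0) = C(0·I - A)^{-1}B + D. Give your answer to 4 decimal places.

2.0000

G(0) = C(-A)^{-1}B + D = -C A^{-1} B + D.
det A = 3, so A^{-1} = (1/3)·adj(A) = [[1, 4], [-2/3, -7/3]]
A^{-1} B = [-5, 3]^T
C A^{-1} B = -2
G(0) = D - C A^{-1} B = 0 - (-2) = 2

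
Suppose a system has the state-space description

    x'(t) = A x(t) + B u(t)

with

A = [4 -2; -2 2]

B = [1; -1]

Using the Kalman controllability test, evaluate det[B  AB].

AB = [[6], [-4]]
Controllability matrix C = [B  AB] = [[1, 6], [-1, -4]]
det(C) = 1·(-4) - 6·(-1) = -4 - (-6) = 2
Since det(C) ≠ 0, rank(C) = 2 and the system is completely controllable.

2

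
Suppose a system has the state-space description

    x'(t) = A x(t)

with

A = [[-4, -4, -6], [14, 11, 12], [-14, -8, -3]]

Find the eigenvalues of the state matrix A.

det(sI - A) = s^3 - (tr A)s^2 + (M11 + M22 + M33)s - det A, where Mii is the 2×2 principal minor of A obtained by deleting row i and column i.
tr A = (-4) + 11 + (-3) = 4; M11 = 11·(-3) - 12·(-8) = -33 - (-96) = 63; M22 = (-4)·(-3) - (-6)·(-14) = 12 - 84 = -72; M33 = (-4)·11 - (-4)·14 = -44 - (-56) = 12; sum of minors = 3.
det A = (-4)·(11·(-3) - 12·(-8)) - (-4)·(14·(-3) - 12·(-14)) + (-6)·(14·(-8) - 11·(-14)) = (-4)·63 - (-4)·126 + (-6)·42 = 0.
So p(s) = det(sI - A) = s^3 - 4s^2 + 3s.
The constant term is 0, so p(s) = s(s^2 - 4s + 3).
Factor s^2 - 4s + 3: two numbers with sum 4 and product 3 are 3 and 1, so s^2 - 4s + 3 = (s - 3)(s - 1).
Hence p(s) = s (s - 3) (s - 1), with roots 0, 1, 3.
At least one eigenvalue has non-negative real part, so the system is not asymptotically stable.

0, 1, 3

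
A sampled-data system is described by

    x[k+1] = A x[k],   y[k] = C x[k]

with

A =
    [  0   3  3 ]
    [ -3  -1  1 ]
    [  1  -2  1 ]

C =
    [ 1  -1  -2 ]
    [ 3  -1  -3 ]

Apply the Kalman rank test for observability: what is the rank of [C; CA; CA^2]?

3

CA = [[1, 8, 0], [0, 16, 5]]
CA^2 = [[-24, -5, 11], [-43, -26, 21]]
Observability matrix O = [C; CA; CA^2] = [[1, -1, -2], [3, -1, -3], [1, 8, 0], [0, 16, 5], [-24, -5, 11], [-43, -26, 21]]
Take the 3×3 submatrix of O formed by rows 1, 2, 3: [[1, -1, -2], [3, -1, -3], [1, 8, 0]]. Its determinant is 1·((-1)·0 - (-3)·8) - (-1)·(3·0 - (-3)·1) + (-2)·(3·8 - (-1)·1) = 1·24 - (-1)·3 + (-2)·25 = -23 ≠ 0.
So rank(O) ≥ 3; since O has 3 columns, rank(O) = 3.
rank(O) = 3 = n, so the pair (A, C) is completely observable.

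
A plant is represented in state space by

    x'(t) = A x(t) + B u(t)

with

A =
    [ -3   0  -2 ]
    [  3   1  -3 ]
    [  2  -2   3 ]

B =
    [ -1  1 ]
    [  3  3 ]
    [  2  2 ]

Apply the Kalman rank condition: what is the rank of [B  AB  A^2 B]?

3

AB = [[-1, -7], [-6, 0], [-2, 2]]
A^2B = [[7, 17], [-3, -27], [4, -8]]
Controllability matrix C = [B  AB  A^2B] = [[-1, 1, -1, -7, 7, 17], [3, 3, -6, 0, -3, -27], [2, 2, -2, 2, 4, -8]]
Take the 3×3 submatrix of C formed by columns 1, 2, 3: [[-1, 1, -1], [3, 3, -6], [2, 2, -2]]. Its determinant is (-1)·(3·(-2) - (-6)·2) - 1·(3·(-2) - (-6)·2) + (-1)·(3·2 - 3·2) = (-1)·6 - 1·6 + (-1)·0 = -12 ≠ 0.
So rank(C) ≥ 3; since C has 3 rows, rank(C) = 3.
rank(C) = 3 = n, so the pair (A, B) is completely controllable.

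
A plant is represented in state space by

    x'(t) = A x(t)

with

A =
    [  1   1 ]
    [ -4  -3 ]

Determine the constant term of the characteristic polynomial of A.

For a 2×2 matrix, det(sI - A) = s^2 - (tr A)s + det A.
tr A = -2, det A = 1.
So p(s) = s^2 + 2s + 1.
The constant term is 1.

1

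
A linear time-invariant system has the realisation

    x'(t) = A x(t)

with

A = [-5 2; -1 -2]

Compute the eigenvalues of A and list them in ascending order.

-4, -3

det(sI - A) = s^2 - (tr A)s + det A, with tr A = (-5) + (-2) = -7 and det A = (-5)·(-2) - 2·(-1) = 10 - (-2) = 12.
So p(s) = det(sI - A) = s^2 + 7s + 12.
Factor s^2 + 7s + 12: two numbers with sum -7 and product 12 are -3 and -4, so s^2 + 7s + 12 = (s + 3)(s + 4).
Hence p(s) = (s + 3) (s + 4), with roots -4, -3.
All eigenvalues have negative real part, so the system is asymptotically stable.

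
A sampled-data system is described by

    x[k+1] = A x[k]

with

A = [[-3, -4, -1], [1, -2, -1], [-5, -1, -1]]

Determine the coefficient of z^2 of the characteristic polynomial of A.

6

Expand det(zI - A) for the 3×3 matrix.
p(z) = z^3 + 6z^2 + 9z + 16.
(Check: constant term = det(-A) = (-1)^3 det A = 16; coefficient of z^2 = -tr A = 6.)
The coefficient of z^2 is 6.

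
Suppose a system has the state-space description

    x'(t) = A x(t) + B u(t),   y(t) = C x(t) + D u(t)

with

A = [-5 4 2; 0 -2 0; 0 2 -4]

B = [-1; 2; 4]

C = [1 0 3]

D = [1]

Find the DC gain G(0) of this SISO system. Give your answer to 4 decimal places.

6.7000

G(0) = C(-A)^{-1}B + D = -C A^{-1} B + D.
det A = -40, so A^{-1} = (1/-40)·adj(A) = [[-1/5, -1/2, -1/10], [0, -1/2, 0], [0, -1/4, -1/4]]
A^{-1} B = [-6/5, -1, -3/2]^T
C A^{-1} B = -57/10
G(0) = D - C A^{-1} B = 1 - (-57/10) = 67/10 ≈ 6.7000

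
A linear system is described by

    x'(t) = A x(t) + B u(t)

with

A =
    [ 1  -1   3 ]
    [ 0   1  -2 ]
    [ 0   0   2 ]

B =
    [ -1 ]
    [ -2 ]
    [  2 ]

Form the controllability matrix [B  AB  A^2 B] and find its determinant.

AB = [[7], [-6], [4]]
A^2B = [[25], [-14], [8]]
Controllability matrix C = [B  AB  A^2B] = [[-1, 7, 25], [-2, -6, -14], [2, 4, 8]]
Expanding along the first row, det(C) = (-1)·((-6)·8 - (-14)·4) - 7·((-2)·8 - (-14)·2) + 25·((-2)·4 - (-6)·2) = (-1)·8 - 7·12 + 25·4 = 8
Since det(C) ≠ 0, rank(C) = 3 and the system is completely controllable.

8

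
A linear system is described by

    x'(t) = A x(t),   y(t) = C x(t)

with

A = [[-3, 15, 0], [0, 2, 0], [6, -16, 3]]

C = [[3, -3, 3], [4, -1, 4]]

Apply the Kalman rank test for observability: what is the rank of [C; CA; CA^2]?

2

CA = [[9, -9, 9], [12, -6, 12]]
CA^2 = [[27, -27, 27], [36, -24, 36]]
Observability matrix O = [C; CA; CA^2] = [[3, -3, 3], [4, -1, 4], [9, -9, 9], [12, -6, 12], [27, -27, 27], [36, -24, 36]]
The columns c1, c2, c3 of O are linearly dependent: -c1 + c3 = 0 (check each entry), so rank(O) ≤ 2.
The 2×2 minor from rows 1, 2, columns 1, 2 is 3·(-1) - (-3)·4 = -3 - (-12) = 9 ≠ 0, so rank(O) = 2.
rank(O) = 2 < n = 3, so the pair (A, C) is not completely observable.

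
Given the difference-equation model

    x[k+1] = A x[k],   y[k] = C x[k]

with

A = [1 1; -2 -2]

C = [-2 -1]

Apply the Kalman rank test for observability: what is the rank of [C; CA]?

1

CA = [[0, 0]]
Observability matrix O = [C; CA] = [[-2, -1], [0, 0]]
Every row of O is a scalar multiple of row 1 = [-2, -1] (multipliers 1, 0), so the rows span a one-dimensional space.
O ≠ 0, hence rank(O) = 1.
rank(O) = 1 < n = 2, so the pair (A, C) is not completely observable.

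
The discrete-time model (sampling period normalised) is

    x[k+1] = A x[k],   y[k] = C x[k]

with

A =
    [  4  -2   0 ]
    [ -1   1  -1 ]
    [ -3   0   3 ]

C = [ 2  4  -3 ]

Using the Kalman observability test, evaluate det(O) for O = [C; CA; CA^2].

-2366

CA = [[13, 0, -13]]
CA^2 = [[91, -26, -39]]
Observability matrix O = [C; CA; CA^2] = [[2, 4, -3], [13, 0, -13], [91, -26, -39]]
Expanding along the first row, det(O) = 2·(0·(-39) - (-13)·(-26)) - 4·(13·(-39) - (-13)·91) + (-3)·(13·(-26) - 0·91) = 2·(-338) - 4·676 + (-3)·(-338) = -2366
Since det(O) ≠ 0, rank(O) = 3 and the system is completely observable.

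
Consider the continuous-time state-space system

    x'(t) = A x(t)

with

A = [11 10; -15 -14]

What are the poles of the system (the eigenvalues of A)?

det(sI - A) = s^2 - (tr A)s + det A, with tr A = 11 + (-14) = -3 and det A = 11·(-14) - 10·(-15) = -154 - (-150) = -4.
So p(s) = det(sI - A) = s^2 + 3s - 4.
Factor s^2 + 3s - 4: two numbers with sum -3 and product -4 are 1 and -4, so s^2 + 3s - 4 = (s - 1)(s + 4).
Hence p(s) = (s - 1) (s + 4), with roots -4, 1.
At least one eigenvalue has non-negative real part, so the system is not asymptotically stable.

-4, 1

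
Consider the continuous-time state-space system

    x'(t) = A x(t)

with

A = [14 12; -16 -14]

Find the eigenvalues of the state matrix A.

-2, 2

det(sI - A) = s^2 - (tr A)s + det A, with tr A = 14 + (-14) = 0 and det A = 14·(-14) - 12·(-16) = -196 - (-192) = -4.
So p(s) = det(sI - A) = s^2 - 4.
Factor s^2 - 4: two numbers with sum 0 and product -4 are 2 and -2, so s^2 - 4 = (s - 2)(s + 2).
Hence p(s) = (s - 2) (s + 2), with roots -2, 2.
At least one eigenvalue has non-negative real part, so the system is not asymptotically stable.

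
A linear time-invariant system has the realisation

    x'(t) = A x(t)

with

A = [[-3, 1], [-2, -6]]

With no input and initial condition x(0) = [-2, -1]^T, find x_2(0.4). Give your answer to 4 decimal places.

0.1975

det(sI - A) = s^2 - (tr A)s + det A, with tr A = (-3) + (-6) = -9 and det A = (-3)·(-6) - 1·(-2) = 18 - (-2) = 20.
So p(s) = det(sI - A) = s^2 + 9s + 20.
Factor s^2 + 9s + 20: two numbers with sum -9 and product 20 are -4 and -5, so s^2 + 9s + 20 = (s + 4)(s + 5).
Hence p(s) = (s + 4) (s + 5), with roots -5, -4.
The eigenvalues -5, -4 are distinct and real, so A is diagonalisable and x(t) = e^{At} x(0) = V diag(e^{λ_i t}) V^{-1} x(0), where the columns of V are the eigenvectors.
λ = -5: A - (-5)I = [[2, 1], [-2, -1]]. Row 1 gives 2·v1 + 1·v2 = 0, so take v_1 = [-1, 2]^T.
λ = -4: A - (-4)I = [[1, 1], [-2, -2]]. Row 1 gives 1·v1 + 1·v2 = 0, so take v_2 = [-1, 1]^T.
V = [v_1 v_2] = [[-1, -1], [2, 1]] has det V = 1, so V^{-1} = adj(V)/det V = [[1, 1], [-2, -1]].
Modal coordinates z(0) = V^{-1} x(0): 1·(-2) + 1·(-1) = -3; (-2)·(-2) + (-1)·(-1) = 5; so z(0) = [-3, 5]^T.
x_2(t) = Σ_i (v_i)_2 · z_i(0) · e^{λ_i t} (row 2 of V times the modal terms).
x_2(0.4) = 2·(-3)·e^{-5·0.4} + 1·5·e^{-4·0.4} = (-6)·0.135335 + 5·0.201897 = 0.1975.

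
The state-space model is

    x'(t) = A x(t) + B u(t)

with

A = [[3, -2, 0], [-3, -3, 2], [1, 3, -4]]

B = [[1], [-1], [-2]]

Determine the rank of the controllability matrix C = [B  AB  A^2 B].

AB = [[5], [-4], [6]]
A^2B = [[23], [9], [-31]]
Controllability matrix C = [B  AB  A^2B] = [[1, 5, 23], [-1, -4, 9], [-2, 6, -31]]
det(C) = 1·((-4)·(-31) - 9·6) - 5·((-1)·(-31) - 9·(-2)) + 23·((-1)·6 - (-4)·(-2)) = 1·70 - 5·49 + 23·(-14) = -497 ≠ 0, so rank(C) = 3.
rank(C) = 3 = n, so the pair (A, B) is completely controllable.

3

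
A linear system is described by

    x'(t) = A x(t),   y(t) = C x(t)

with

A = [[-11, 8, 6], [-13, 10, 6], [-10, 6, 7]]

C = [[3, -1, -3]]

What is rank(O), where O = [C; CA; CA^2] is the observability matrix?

2

CA = [[10, -4, -9]]
CA^2 = [[32, -14, -27]]
Observability matrix O = [C; CA; CA^2] = [[3, -1, -3], [10, -4, -9], [32, -14, -27]]
The columns c1, c2, c3 of O are linearly dependent: 3·c1 + 3·c2 + 2·c3 = 0 (check each entry), so rank(O) ≤ 2.
The 2×2 minor from rows 1, 2, columns 1, 2 is 3·(-4) - (-1)·10 = -12 - (-10) = -2 ≠ 0, so rank(O) = 2.
rank(O) = 2 < n = 3, so the pair (A, C) is not completely observable.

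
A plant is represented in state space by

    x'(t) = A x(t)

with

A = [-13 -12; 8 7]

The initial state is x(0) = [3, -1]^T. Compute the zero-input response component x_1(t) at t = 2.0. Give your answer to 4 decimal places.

det(sI - A) = s^2 - (tr A)s + det A, with tr A = (-13) + 7 = -6 and det A = (-13)·7 - (-12)·8 = -91 - (-96) = 5.
So p(s) = det(sI - A) = s^2 + 6s + 5.
Factor s^2 + 6s + 5: two numbers with sum -6 and product 5 are -1 and -5, so s^2 + 6s + 5 = (s + 1)(s + 5).
Hence p(s) = (s + 1) (s + 5), with roots -5, -1.
The eigenvalues -5, -1 are distinct and real, so A is diagonalisable and x(t) = e^{At} x(0) = V diag(e^{λ_i t}) V^{-1} x(0), where the columns of V are the eigenvectors.
λ = -5: A - (-5)I = [[-8, -12], [8, 12]]. Row 1 gives (-8)·v1 + (-12)·v2 = 0, so take v_1 = [3, -2]^T.
λ = -1: A - (-1)I = [[-12, -12], [8, 8]]. Row 1 gives (-12)·v1 + (-12)·v2 = 0, so take v_2 = [-1, 1]^T.
V = [v_1 v_2] = [[3, -1], [-2, 1]] has det V = 1, so V^{-1} = adj(V)/det V = [[1, 1], [2, 3]].
Modal coordinates z(0) = V^{-1} x(0): 1·3 + 1·(-1) = 2; 2·3 + 3·(-1) = 3; so z(0) = [2, 3]^T.
x_1(t) = Σ_i (v_i)_1 · z_i(0) · e^{λ_i t} (row 1 of V times the modal terms).
x_1(2.0) = 3·2·e^{-5·2.0} + (-1)·3·e^{-1·2.0} = 6·0.000045 + (-3)·0.135335 = -0.4057.

-0.4057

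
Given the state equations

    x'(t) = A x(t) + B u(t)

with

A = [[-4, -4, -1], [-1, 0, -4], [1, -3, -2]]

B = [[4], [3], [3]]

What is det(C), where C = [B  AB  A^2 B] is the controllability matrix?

AB = [[-31], [-16], [-11]]
A^2B = [[199], [75], [39]]
Controllability matrix C = [B  AB  A^2B] = [[4, -31, 199], [3, -16, 75], [3, -11, 39]]
Expanding along the first row, det(C) = 4·((-16)·39 - 75·(-11)) - (-31)·(3·39 - 75·3) + 199·(3·(-11) - (-16)·3) = 4·201 - (-31)·(-108) + 199·15 = 441
Since det(C) ≠ 0, rank(C) = 3 and the system is completely controllable.

441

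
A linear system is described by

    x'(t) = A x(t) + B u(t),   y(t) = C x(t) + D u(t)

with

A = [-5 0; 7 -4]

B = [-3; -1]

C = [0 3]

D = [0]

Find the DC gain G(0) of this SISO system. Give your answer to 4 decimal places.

G(0) = C(-A)^{-1}B + D = -C A^{-1} B + D.
det A = 20, so A^{-1} = (1/20)·adj(A) = [[-1/5, 0], [-7/20, -1/4]]
A^{-1} B = [3/5, 13/10]^T
C A^{-1} B = 39/10
G(0) = D - C A^{-1} B = 0 - (39/10) = -39/10 ≈ -3.9000

-3.9000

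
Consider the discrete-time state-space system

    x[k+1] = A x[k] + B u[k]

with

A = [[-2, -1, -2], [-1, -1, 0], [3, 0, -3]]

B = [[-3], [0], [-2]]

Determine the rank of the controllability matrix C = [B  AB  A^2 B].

3

AB = [[10], [3], [-3]]
A^2B = [[-17], [-13], [39]]
Controllability matrix C = [B  AB  A^2B] = [[-3, 10, -17], [0, 3, -13], [-2, -3, 39]]
det(C) = (-3)·(3·39 - (-13)·(-3)) - 10·(0·39 - (-13)·(-2)) + (-17)·(0·(-3) - 3·(-2)) = (-3)·78 - 10·(-26) + (-17)·6 = -76 ≠ 0, so rank(C) = 3.
rank(C) = 3 = n, so the pair (A, B) is completely controllable.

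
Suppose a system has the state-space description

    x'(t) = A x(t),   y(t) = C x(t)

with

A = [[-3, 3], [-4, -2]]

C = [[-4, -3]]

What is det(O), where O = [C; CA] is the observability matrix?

CA = [[24, -6]]
Observability matrix O = [C; CA] = [[-4, -3], [24, -6]]
det(O) = (-4)·(-6) - (-3)·24 = 24 - (-72) = 96
Since det(O) ≠ 0, rank(O) = 2 and the system is completely observable.

96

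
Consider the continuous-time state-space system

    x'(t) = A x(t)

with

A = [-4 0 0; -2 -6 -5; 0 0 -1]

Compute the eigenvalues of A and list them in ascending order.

det(sI - A) = s^3 - (tr A)s^2 + (M11 + M22 + M33)s - det A, where Mii is the 2×2 principal minor of A obtained by deleting row i and column i.
tr A = (-4) + (-6) + (-1) = -11; M11 = (-6)·(-1) - (-5)·0 = 6 - 0 = 6; M22 = (-4)·(-1) - 0·0 = 4 - 0 = 4; M33 = (-4)·(-6) - 0·(-2) = 24 - 0 = 24; sum of minors = 34.
det A = (-4)·((-6)·(-1) - (-5)·0) - 0·((-2)·(-1) - (-5)·0) + 0·((-2)·0 - (-6)·0) = (-4)·6 - 0·2 + 0·0 = -24.
So p(s) = det(sI - A) = s^3 + 11s^2 + 34s + 24.
Rational-root test: any integer root divides 24. Testing small divisors, s = -1 works: p(-1) = -1 + 11 + (-34) + 24 = 0, so (s + 1) is a factor.
Dividing, p(s) = (s + 1)(s^2 + 10s + 24).
Factor s^2 + 10s + 24: two numbers with sum -10 and product 24 are -4 and -6, so s^2 + 10s + 24 = (s + 4)(s + 6).
Hence p(s) = (s + 1) (s + 4) (s + 6), with roots -6, -4, -1.
All eigenvalues have negative real part, so the system is asymptotically stable.

-6, -4, -1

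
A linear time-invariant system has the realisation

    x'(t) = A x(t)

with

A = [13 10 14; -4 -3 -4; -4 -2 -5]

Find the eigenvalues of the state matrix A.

det(sI - A) = s^3 - (tr A)s^2 + (M11 + M22 + M33)s - det A, where Mii is the 2×2 principal minor of A obtained by deleting row i and column i.
tr A = 13 + (-3) + (-5) = 5; M11 = (-3)·(-5) - (-4)·(-2) = 15 - 8 = 7; M22 = 13·(-5) - 14·(-4) = -65 - (-56) = -9; M33 = 13·(-3) - 10·(-4) = -39 - (-40) = 1; sum of minors = -1.
det A = 13·((-3)·(-5) - (-4)·(-2)) - 10·((-4)·(-5) - (-4)·(-4)) + 14·((-4)·(-2) - (-3)·(-4)) = 13·7 - 10·4 + 14·(-4) = -5.
So p(s) = det(sI - A) = s^3 - 5s^2 - s + 5.
Rational-root test: any integer root divides 5. Testing small divisors, s = -1 works: p(-1) = -1 + (-5) + 1 + 5 = 0, so (s + 1) is a factor.
Dividing, p(s) = (s + 1)(s^2 - 6s + 5).
Factor s^2 - 6s + 5: two numbers with sum 6 and product 5 are 5 and 1, so s^2 - 6s + 5 = (s - 5)(s - 1).
Hence p(s) = (s - 5) (s - 1) (s + 1), with roots -1, 1, 5.
At least one eigenvalue has non-negative real part, so the system is not asymptotically stable.

-1, 1, 5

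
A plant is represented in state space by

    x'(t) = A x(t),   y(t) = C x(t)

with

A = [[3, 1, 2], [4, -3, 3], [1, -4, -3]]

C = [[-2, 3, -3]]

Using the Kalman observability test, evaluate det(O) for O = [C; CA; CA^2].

CA = [[3, 1, 14]]
CA^2 = [[27, -56, -33]]
Observability matrix O = [C; CA; CA^2] = [[-2, 3, -3], [3, 1, 14], [27, -56, -33]]
Expanding along the first row, det(O) = (-2)·(1·(-33) - 14·(-56)) - 3·(3·(-33) - 14·27) + (-3)·(3·(-56) - 1·27) = (-2)·751 - 3·(-477) + (-3)·(-195) = 514
Since det(O) ≠ 0, rank(O) = 3 and the system is completely observable.

514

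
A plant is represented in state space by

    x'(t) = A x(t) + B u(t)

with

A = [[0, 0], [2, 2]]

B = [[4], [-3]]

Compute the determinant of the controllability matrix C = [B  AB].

8

AB = [[0], [2]]
Controllability matrix C = [B  AB] = [[4, 0], [-3, 2]]
det(C) = 4·2 - 0·(-3) = 8 - 0 = 8
Since det(C) ≠ 0, rank(C) = 2 and the system is completely controllable.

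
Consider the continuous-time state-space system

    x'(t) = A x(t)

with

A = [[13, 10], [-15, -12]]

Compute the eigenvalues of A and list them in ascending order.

det(sI - A) = s^2 - (tr A)s + det A, with tr A = 13 + (-12) = 1 and det A = 13·(-12) - 10·(-15) = -156 - (-150) = -6.
So p(s) = det(sI - A) = s^2 - s - 6.
Factor s^2 - s - 6: two numbers with sum 1 and product -6 are 3 and -2, so s^2 - s - 6 = (s - 3)(s + 2).
Hence p(s) = (s - 3) (s + 2), with roots -2, 3.
At least one eigenvalue has non-negative real part, so the system is not asymptotically stable.

-2, 3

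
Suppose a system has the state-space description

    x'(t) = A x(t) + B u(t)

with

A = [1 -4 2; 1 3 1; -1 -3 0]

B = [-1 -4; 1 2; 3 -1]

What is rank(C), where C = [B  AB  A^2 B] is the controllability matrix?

AB = [[1, -14], [5, 1], [-2, -2]]
A^2B = [[-23, -22], [14, -13], [-16, 11]]
Controllability matrix C = [B  AB  A^2B] = [[-1, -4, 1, -14, -23, -22], [1, 2, 5, 1, 14, -13], [3, -1, -2, -2, -16, 11]]
Take the 3×3 submatrix of C formed by columns 1, 2, 3: [[-1, -4, 1], [1, 2, 5], [3, -1, -2]]. Its determinant is (-1)·(2·(-2) - 5·(-1)) - (-4)·(1·(-2) - 5·3) + 1·(1·(-1) - 2·3) = (-1)·1 - (-4)·(-17) + 1·(-7) = -76 ≠ 0.
So rank(C) ≥ 3; since C has 3 rows, rank(C) = 3.
rank(C) = 3 = n, so the pair (A, B) is completely controllable.

3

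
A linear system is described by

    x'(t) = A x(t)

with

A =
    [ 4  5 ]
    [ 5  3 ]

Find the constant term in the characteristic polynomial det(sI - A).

-13

For a 2×2 matrix, det(sI - A) = s^2 - (tr A)s + det A.
tr A = 7, det A = -13.
So p(s) = s^2 - 7s - 13.
The constant term is -13.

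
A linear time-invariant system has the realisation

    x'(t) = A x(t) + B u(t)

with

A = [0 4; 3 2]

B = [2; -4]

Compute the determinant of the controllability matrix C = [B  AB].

AB = [[-16], [-2]]
Controllability matrix C = [B  AB] = [[2, -16], [-4, -2]]
det(C) = 2·(-2) - (-16)·(-4) = -4 - 64 = -68
Since det(C) ≠ 0, rank(C) = 2 and the system is completely controllable.

-68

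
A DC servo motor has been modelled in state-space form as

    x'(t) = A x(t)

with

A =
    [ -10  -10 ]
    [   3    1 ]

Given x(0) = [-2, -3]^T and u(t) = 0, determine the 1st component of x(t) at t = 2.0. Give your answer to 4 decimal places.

0.0115

det(sI - A) = s^2 - (tr A)s + det A, with tr A = (-10) + 1 = -9 and det A = (-10)·1 - (-10)·3 = -10 - (-30) = 20.
So p(s) = det(sI - A) = s^2 + 9s + 20.
Factor s^2 + 9s + 20: two numbers with sum -9 and product 20 are -4 and -5, so s^2 + 9s + 20 = (s + 4)(s + 5).
Hence p(s) = (s + 4) (s + 5), with roots -5, -4.
The eigenvalues -5, -4 are distinct and real, so A is diagonalisable and x(t) = e^{At} x(0) = V diag(e^{λ_i t}) V^{-1} x(0), where the columns of V are the eigenvectors.
λ = -5: A - (-5)I = [[-5, -10], [3, 6]]. Row 1 gives (-5)·v1 + (-10)·v2 = 0, so take v_1 = [-2, 1]^T.
λ = -4: A - (-4)I = [[-6, -10], [3, 5]]. Row 1 gives (-6)·v1 + (-10)·v2 = 0, so take v_2 = [-5, 3]^T.
V = [v_1 v_2] = [[-2, -5], [1, 3]] has det V = -1, so V^{-1} = adj(V)/det V = [[-3, -5], [1, 2]].
Modal coordinates z(0) = V^{-1} x(0): (-3)·(-2) + (-5)·(-3) = 21; 1·(-2) + 2·(-3) = -8; so z(0) = [21, -8]^T.
x_1(t) = Σ_i (v_i)_1 · z_i(0) · e^{λ_i t} (row 1 of V times the modal terms).
x_1(2.0) = (-2)·21·e^{-5·2.0} + (-5)·(-8)·e^{-4·2.0} = (-42)·0.000045 + 40·0.000335 = 0.0115.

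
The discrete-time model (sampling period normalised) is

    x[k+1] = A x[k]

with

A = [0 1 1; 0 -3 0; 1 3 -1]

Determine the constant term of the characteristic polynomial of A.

Expand det(zI - A) for the 3×3 matrix.
p(z) = z^3 + 4z^2 + 2z - 3.
(Check: constant term = det(-A) = (-1)^3 det A = -3; coefficient of z^2 = -tr A = 4.)
The constant term is -3.

-3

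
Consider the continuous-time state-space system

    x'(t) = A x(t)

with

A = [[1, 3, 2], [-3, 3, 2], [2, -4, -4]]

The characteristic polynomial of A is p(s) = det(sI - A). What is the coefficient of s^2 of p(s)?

0

Expand det(sI - A) for the 3×3 matrix.
p(s) = s^3 + 16.
(Check: constant term = det(-A) = (-1)^3 det A = 16; coefficient of s^2 = -tr A = 0.)
The coefficient of s^2 is 0.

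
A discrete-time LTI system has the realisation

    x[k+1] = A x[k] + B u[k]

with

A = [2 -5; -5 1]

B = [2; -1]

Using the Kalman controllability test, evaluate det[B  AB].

-13

AB = [[9], [-11]]
Controllability matrix C = [B  AB] = [[2, 9], [-1, -11]]
det(C) = 2·(-11) - 9·(-1) = -22 - (-9) = -13
Since det(C) ≠ 0, rank(C) = 2 and the system is completely controllable.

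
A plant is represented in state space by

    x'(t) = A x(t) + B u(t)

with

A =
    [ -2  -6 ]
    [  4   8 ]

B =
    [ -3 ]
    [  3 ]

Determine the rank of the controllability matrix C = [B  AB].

1

AB = [[-12], [12]]
Controllability matrix C = [B  AB] = [[-3, -12], [3, 12]]
Every column of C is a scalar multiple of column 1 = [-3, 3] (multipliers 1, 4), so the columns span a one-dimensional space.
C ≠ 0, hence rank(C) = 1.
rank(C) = 1 < n = 2, so the pair (A, B) is not completely controllable.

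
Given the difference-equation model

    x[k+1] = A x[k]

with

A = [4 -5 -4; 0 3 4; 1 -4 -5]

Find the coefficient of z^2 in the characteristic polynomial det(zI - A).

-2

Expand det(zI - A) for the 3×3 matrix.
p(z) = z^3 - 2z^2 - 3z + 4.
(Check: constant term = det(-A) = (-1)^3 det A = 4; coefficient of z^2 = -tr A = -2.)
The coefficient of z^2 is -2.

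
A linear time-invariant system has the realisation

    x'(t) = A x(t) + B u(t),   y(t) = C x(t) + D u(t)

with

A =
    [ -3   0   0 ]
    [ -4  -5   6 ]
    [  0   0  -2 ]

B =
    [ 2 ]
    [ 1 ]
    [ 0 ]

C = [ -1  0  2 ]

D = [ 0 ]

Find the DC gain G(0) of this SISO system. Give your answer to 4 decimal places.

-0.6667

G(0) = C(-A)^{-1}B + D = -C A^{-1} B + D.
det A = -30, so A^{-1} = (1/-30)·adj(A) = [[-1/3, 0, 0], [4/15, -1/5, -3/5], [0, 0, -1/2]]
A^{-1} B = [-2/3, 1/3, 0]^T
C A^{-1} B = 2/3
G(0) = D - C A^{-1} B = 0 - (2/3) = -2/3 ≈ -0.6667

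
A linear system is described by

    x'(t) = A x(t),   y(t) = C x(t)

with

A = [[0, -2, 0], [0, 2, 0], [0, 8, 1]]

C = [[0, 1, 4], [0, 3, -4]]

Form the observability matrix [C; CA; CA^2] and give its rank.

CA = [[0, 34, 4], [0, -26, -4]]
CA^2 = [[0, 100, 4], [0, -84, -4]]
Observability matrix O = [C; CA; CA^2] = [[0, 1, 4], [0, 3, -4], [0, 34, 4], [0, -26, -4], [0, 100, 4], [0, -84, -4]]
Column 1 of O is identically zero, so rank(O) ≤ 2.
The 2×2 minor from rows 1, 2, columns 2, 3 is 1·(-4) - 4·3 = -4 - 12 = -16 ≠ 0, so rank(O) = 2.
rank(O) = 2 < n = 3, so the pair (A, C) is not completely observable.

2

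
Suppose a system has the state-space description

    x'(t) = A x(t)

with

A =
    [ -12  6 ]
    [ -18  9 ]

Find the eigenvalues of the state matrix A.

det(sI - A) = s^2 - (tr A)s + det A, with tr A = (-12) + 9 = -3 and det A = (-12)·9 - 6·(-18) = -108 - (-108) = 0.
So p(s) = det(sI - A) = s^2 + 3s.
Factor s^2 + 3s: two numbers with sum -3 and product 0 are 0 and -3, so s^2 + 3s = s(s + 3).
Hence p(s) = s (s + 3), with roots -3, 0.
At least one eigenvalue has non-negative real part, so the system is not asymptotically stable.

-3, 0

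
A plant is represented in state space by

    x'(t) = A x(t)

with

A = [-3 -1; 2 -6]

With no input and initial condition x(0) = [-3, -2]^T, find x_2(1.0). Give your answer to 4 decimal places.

det(sI - A) = s^2 - (tr A)s + det A, with tr A = (-3) + (-6) = -9 and det A = (-3)·(-6) - (-1)·2 = 18 - (-2) = 20.
So p(s) = det(sI - A) = s^2 + 9s + 20.
Factor s^2 + 9s + 20: two numbers with sum -9 and product 20 are -4 and -5, so s^2 + 9s + 20 = (s + 4)(s + 5).
Hence p(s) = (s + 4) (s + 5), with roots -5, -4.
The eigenvalues -5, -4 are distinct and real, so A is diagonalisable and x(t) = e^{At} x(0) = V diag(e^{λ_i t}) V^{-1} x(0), where the columns of V are the eigenvectors.
λ = -5: A - (-5)I = [[2, -1], [2, -1]]. Row 1 gives 2·v1 + (-1)·v2 = 0, so take v_1 = [-1, -2]^T.
λ = -4: A - (-4)I = [[1, -1], [2, -2]]. Row 1 gives 1·v1 + (-1)·v2 = 0, so take v_2 = [1, 1]^T.
V = [v_1 v_2] = [[-1, 1], [-2, 1]] has det V = 1, so V^{-1} = adj(V)/det V = [[1, -1], [2, -1]].
Modal coordinates z(0) = V^{-1} x(0): 1·(-3) + (-1)·(-2) = -1; 2·(-3) + (-1)·(-2) = -4; so z(0) = [-1, -4]^T.
x_2(t) = Σ_i (v_i)_2 · z_i(0) · e^{λ_i t} (row 2 of V times the modal terms).
x_2(1.0) = (-2)·(-1)·e^{-5·1.0} + 1·(-4)·e^{-4·1.0} = 2·0.006738 + (-4)·0.018316 = -0.0598.

-0.0598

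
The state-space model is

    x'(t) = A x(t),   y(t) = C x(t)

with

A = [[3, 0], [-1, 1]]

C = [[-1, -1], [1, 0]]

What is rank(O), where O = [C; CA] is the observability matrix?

2

CA = [[-2, -1], [3, 0]]
Observability matrix O = [C; CA] = [[-1, -1], [1, 0], [-2, -1], [3, 0]]
Take the 2×2 submatrix of O formed by rows 1, 2: [[-1, -1], [1, 0]]. Its determinant is (-1)·0 - (-1)·1 = 0 - (-1) = 1 ≠ 0.
So rank(O) ≥ 2; since O has 2 columns, rank(O) = 2.
rank(O) = 2 = n, so the pair (A, C) is completely observable.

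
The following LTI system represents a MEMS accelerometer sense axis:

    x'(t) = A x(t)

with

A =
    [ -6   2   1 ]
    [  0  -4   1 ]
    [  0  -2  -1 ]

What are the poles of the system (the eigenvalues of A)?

-6, -3, -2

det(sI - A) = s^3 - (tr A)s^2 + (M11 + M22 + M33)s - det A, where Mii is the 2×2 principal minor of A obtained by deleting row i and column i.
tr A = (-6) + (-4) + (-1) = -11; M11 = (-4)·(-1) - 1·(-2) = 4 - (-2) = 6; M22 = (-6)·(-1) - 1·0 = 6 - 0 = 6; M33 = (-6)·(-4) - 2·0 = 24 - 0 = 24; sum of minors = 36.
det A = (-6)·((-4)·(-1) - 1·(-2)) - 2·(0·(-1) - 1·0) + 1·(0·(-2) - (-4)·0) = (-6)·6 - 2·0 + 1·0 = -36.
So p(s) = det(sI - A) = s^3 + 11s^2 + 36s + 36.
Rational-root test: any integer root divides 36. Testing small divisors, s = -2 works: p(-2) = -8 + 44 + (-72) + 36 = 0, so (s + 2) is a factor.
Dividing, p(s) = (s + 2)(s^2 + 9s + 18).
Factor s^2 + 9s + 18: two numbers with sum -9 and product 18 are -3 and -6, so s^2 + 9s + 18 = (s + 3)(s + 6).
Hence p(s) = (s + 2) (s + 3) (s + 6), with roots -6, -3, -2.
All eigenvalues have negative real part, so the system is asymptotically stable.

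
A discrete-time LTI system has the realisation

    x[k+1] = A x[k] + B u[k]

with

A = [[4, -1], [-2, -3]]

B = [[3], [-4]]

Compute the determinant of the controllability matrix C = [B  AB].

AB = [[16], [6]]
Controllability matrix C = [B  AB] = [[3, 16], [-4, 6]]
det(C) = 3·6 - 16·(-4) = 18 - (-64) = 82
Since det(C) ≠ 0, rank(C) = 2 and the system is completely controllable.

82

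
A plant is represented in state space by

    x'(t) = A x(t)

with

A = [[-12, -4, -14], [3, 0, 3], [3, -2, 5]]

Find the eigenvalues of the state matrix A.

-6, -3, 2

det(sI - A) = s^3 - (tr A)s^2 + (M11 + M22 + M33)s - det A, where Mii is the 2×2 principal minor of A obtained by deleting row i and column i.
tr A = (-12) + 0 + 5 = -7; M11 = 0·5 - 3·(-2) = 0 - (-6) = 6; M22 = (-12)·5 - (-14)·3 = -60 - (-42) = -18; M33 = (-12)·0 - (-4)·3 = 0 - (-12) = 12; sum of minors = 0.
det A = (-12)·(0·5 - 3·(-2)) - (-4)·(3·5 - 3·3) + (-14)·(3·(-2) - 0·3) = (-12)·6 - (-4)·6 + (-14)·(-6) = 36.
So p(s) = det(sI - A) = s^3 + 7s^2 - 36.
Rational-root test: any integer root divides -36. Testing small divisors, s = 2 works: p(2) = 8 + 28 + 0 + (-36) = 0, so (s - 2) is a factor.
Dividing, p(s) = (s - 2)(s^2 + 9s + 18).
Factor s^2 + 9s + 18: two numbers with sum -9 and product 18 are -3 and -6, so s^2 + 9s + 18 = (s + 3)(s + 6).
Hence p(s) = (s - 2) (s + 3) (s + 6), with roots -6, -3, 2.
At least one eigenvalue has non-negative real part, so the system is not asymptotically stable.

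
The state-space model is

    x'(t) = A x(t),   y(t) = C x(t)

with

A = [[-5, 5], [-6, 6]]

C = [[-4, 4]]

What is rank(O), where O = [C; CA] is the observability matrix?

CA = [[-4, 4]]
Observability matrix O = [C; CA] = [[-4, 4], [-4, 4]]
Every row of O is a scalar multiple of row 1 = [-4, 4] (multipliers 1, 1), so the rows span a one-dimensional space.
O ≠ 0, hence rank(O) = 1.
rank(O) = 1 < n = 2, so the pair (A, C) is not completely observable.

1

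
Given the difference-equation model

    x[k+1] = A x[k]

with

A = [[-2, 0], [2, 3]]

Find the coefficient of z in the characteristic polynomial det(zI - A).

-1

For a 2×2 matrix, det(zI - A) = z^2 - (tr A)z + det A.
tr A = 1, det A = -6.
So p(z) = z^2 - z - 6.
The coefficient of z is -1.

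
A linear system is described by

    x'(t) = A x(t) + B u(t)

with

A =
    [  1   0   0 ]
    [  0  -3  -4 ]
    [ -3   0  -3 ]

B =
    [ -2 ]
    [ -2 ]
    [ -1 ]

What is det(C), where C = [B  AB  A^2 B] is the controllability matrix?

-800

AB = [[-2], [10], [9]]
A^2B = [[-2], [-66], [-21]]
Controllability matrix C = [B  AB  A^2B] = [[-2, -2, -2], [-2, 10, -66], [-1, 9, -21]]
Expanding along the first row, det(C) = (-2)·(10·(-21) - (-66)·9) - (-2)·((-2)·(-21) - (-66)·(-1)) + (-2)·((-2)·9 - 10·(-1)) = (-2)·384 - (-2)·(-24) + (-2)·(-8) = -800
Since det(C) ≠ 0, rank(C) = 3 and the system is completely controllable.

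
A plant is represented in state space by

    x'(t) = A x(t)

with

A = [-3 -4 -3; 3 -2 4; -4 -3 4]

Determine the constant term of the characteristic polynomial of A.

-151

Expand det(sI - A) for the 3×3 matrix.
p(s) = s^3 + s^2 - 2s - 151.
(Check: constant term = det(-A) = (-1)^3 det A = -151; coefficient of s^2 = -tr A = 1.)
The constant term is -151.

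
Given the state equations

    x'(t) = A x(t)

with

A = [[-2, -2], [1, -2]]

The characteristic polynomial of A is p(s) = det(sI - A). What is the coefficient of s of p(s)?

For a 2×2 matrix, det(sI - A) = s^2 - (tr A)s + det A.
tr A = -4, det A = 6.
So p(s) = s^2 + 4s + 6.
The coefficient of s is 4.

4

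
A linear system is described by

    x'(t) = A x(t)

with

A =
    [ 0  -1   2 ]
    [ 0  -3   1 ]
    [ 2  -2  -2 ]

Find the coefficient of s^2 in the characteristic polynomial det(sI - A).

5

Expand det(sI - A) for the 3×3 matrix.
p(s) = s^3 + 5s^2 + 4s - 10.
(Check: constant term = det(-A) = (-1)^3 det A = -10; coefficient of s^2 = -tr A = 5.)
The coefficient of s^2 is 5.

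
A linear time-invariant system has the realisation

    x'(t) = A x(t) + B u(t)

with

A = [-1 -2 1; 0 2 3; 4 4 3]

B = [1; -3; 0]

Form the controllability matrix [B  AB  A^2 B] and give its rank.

AB = [[5], [-6], [-8]]
A^2B = [[-1], [-36], [-28]]
Controllability matrix C = [B  AB  A^2B] = [[1, 5, -1], [-3, -6, -36], [0, -8, -28]]
det(C) = 1·((-6)·(-28) - (-36)·(-8)) - 5·((-3)·(-28) - (-36)·0) + (-1)·((-3)·(-8) - (-6)·0) = 1·(-120) - 5·84 + (-1)·24 = -564 ≠ 0, so rank(C) = 3.
rank(C) = 3 = n, so the pair (A, B) is completely controllable.

3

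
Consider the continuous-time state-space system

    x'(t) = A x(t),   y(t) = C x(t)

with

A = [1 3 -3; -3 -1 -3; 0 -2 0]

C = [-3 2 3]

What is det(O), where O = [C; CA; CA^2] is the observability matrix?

8064

CA = [[-9, -17, 3]]
CA^2 = [[42, -16, 78]]
Observability matrix O = [C; CA; CA^2] = [[-3, 2, 3], [-9, -17, 3], [42, -16, 78]]
Expanding along the first row, det(O) = (-3)·((-17)·78 - 3·(-16)) - 2·((-9)·78 - 3·42) + 3·((-9)·(-16) - (-17)·42) = (-3)·(-1278) - 2·(-828) + 3·858 = 8064
Since det(O) ≠ 0, rank(O) = 3 and the system is completely observable.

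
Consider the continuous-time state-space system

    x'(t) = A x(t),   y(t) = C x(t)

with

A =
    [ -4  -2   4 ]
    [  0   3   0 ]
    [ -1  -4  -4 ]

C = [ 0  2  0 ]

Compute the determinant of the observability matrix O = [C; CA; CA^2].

0

CA = [[0, 6, 0]]
CA^2 = [[0, 18, 0]]
Observability matrix O = [C; CA; CA^2] = [[0, 2, 0], [0, 6, 0], [0, 18, 0]]
Expanding along the first row, det(O) = 0·(6·0 - 0·18) - 2·(0·0 - 0·0) + 0·(0·18 - 6·0) = 0·0 - 2·0 + 0·0 = 0
Since det(O) = 0, rank(O) < 3 and the system is not completely observable.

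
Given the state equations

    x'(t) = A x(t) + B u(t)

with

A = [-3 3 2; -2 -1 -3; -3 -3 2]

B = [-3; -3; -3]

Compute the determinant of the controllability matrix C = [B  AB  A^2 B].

AB = [[-6], [18], [12]]
A^2B = [[96], [-42], [-12]]
Controllability matrix C = [B  AB  A^2B] = [[-3, -6, 96], [-3, 18, -42], [-3, 12, -12]]
Expanding along the first row, det(C) = (-3)·(18·(-12) - (-42)·12) - (-6)·((-3)·(-12) - (-42)·(-3)) + 96·((-3)·12 - 18·(-3)) = (-3)·288 - (-6)·(-90) + 96·18 = 324
Since det(C) ≠ 0, rank(C) = 3 and the system is completely controllable.

324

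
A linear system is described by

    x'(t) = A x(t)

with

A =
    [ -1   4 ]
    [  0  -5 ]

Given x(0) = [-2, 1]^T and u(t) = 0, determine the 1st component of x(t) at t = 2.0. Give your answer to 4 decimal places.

-0.1354

det(sI - A) = s^2 - (tr A)s + det A, with tr A = (-1) + (-5) = -6 and det A = (-1)·(-5) - 4·0 = 5 - 0 = 5.
So p(s) = det(sI - A) = s^2 + 6s + 5.
Factor s^2 + 6s + 5: two numbers with sum -6 and product 5 are -1 and -5, so s^2 + 6s + 5 = (s + 1)(s + 5).
Hence p(s) = (s + 1) (s + 5), with roots -5, -1.
The eigenvalues -5, -1 are distinct and real, so A is diagonalisable and x(t) = e^{At} x(0) = V diag(e^{λ_i t}) V^{-1} x(0), where the columns of V are the eigenvectors.
λ = -5: A - (-5)I = [[4, 4], [0, 0]]. Row 1 gives 4·v1 + 4·v2 = 0, so take v_1 = [1, -1]^T.
λ = -1: A - (-1)I = [[0, 4], [0, -4]]. Row 1 gives 0·v1 + 4·v2 = 0, so take v_2 = [-1, 0]^T.
V = [v_1 v_2] = [[1, -1], [-1, 0]] has det V = -1, so V^{-1} = adj(V)/det V = [[0, -1], [-1, -1]].
Modal coordinates z(0) = V^{-1} x(0): 0·(-2) + (-1)·1 = -1; (-1)·(-2) + (-1)·1 = 1; so z(0) = [-1, 1]^T.
x_1(t) = Σ_i (v_i)_1 · z_i(0) · e^{λ_i t} (row 1 of V times the modal terms).
x_1(2.0) = 1·(-1)·e^{-5·2.0} + (-1)·1·e^{-1·2.0} = (-1)·0.000045 + (-1)·0.135335 = -0.1354.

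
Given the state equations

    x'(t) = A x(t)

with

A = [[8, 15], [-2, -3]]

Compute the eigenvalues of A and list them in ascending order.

det(sI - A) = s^2 - (tr A)s + det A, with tr A = 8 + (-3) = 5 and det A = 8·(-3) - 15·(-2) = -24 - (-30) = 6.
So p(s) = det(sI - A) = s^2 - 5s + 6.
Factor s^2 - 5s + 6: two numbers with sum 5 and product 6 are 3 and 2, so s^2 - 5s + 6 = (s - 3)(s - 2).
Hence p(s) = (s - 3) (s - 2), with roots 2, 3.
At least one eigenvalue has non-negative real part, so the system is not asymptotically stable.

2, 3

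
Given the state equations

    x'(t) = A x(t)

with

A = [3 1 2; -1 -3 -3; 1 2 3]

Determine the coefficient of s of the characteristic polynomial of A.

Expand det(sI - A) for the 3×3 matrix.
p(s) = s^3 - 3s^2 - 4s + 7.
(Check: constant term = det(-A) = (-1)^3 det A = 7; coefficient of s^2 = -tr A = -3.)
The coefficient of s is -4.

-4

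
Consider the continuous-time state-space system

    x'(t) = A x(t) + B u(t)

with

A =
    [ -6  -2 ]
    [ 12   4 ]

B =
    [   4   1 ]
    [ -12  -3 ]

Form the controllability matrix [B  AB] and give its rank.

1

AB = [[0, 0], [0, 0]]
Controllability matrix C = [B  AB] = [[4, 1, 0, 0], [-12, -3, 0, 0]]
Every column of C is a scalar multiple of column 1 = [4, -12] (multipliers 1, 1/4, 0, 0), so the columns span a one-dimensional space.
C ≠ 0, hence rank(C) = 1.
rank(C) = 1 < n = 2, so the pair (A, B) is not completely controllable.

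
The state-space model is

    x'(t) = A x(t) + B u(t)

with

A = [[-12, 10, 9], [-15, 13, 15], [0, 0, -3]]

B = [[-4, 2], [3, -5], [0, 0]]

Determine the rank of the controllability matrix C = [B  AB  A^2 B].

AB = [[78, -74], [99, -95], [0, 0]]
A^2B = [[54, -62], [117, -125], [0, 0]]
Controllability matrix C = [B  AB  A^2B] = [[-4, 2, 78, -74, 54, -62], [3, -5, 99, -95, 117, -125], [0, 0, 0, 0, 0, 0]]
Row 3 of C is identically zero, so rank(C) ≤ 2.
The 2×2 minor from rows 1, 2, columns 1, 2 is (-4)·(-5) - 2·3 = 20 - 6 = 14 ≠ 0, so rank(C) = 2.
rank(C) = 2 < n = 3, so the pair (A, B) is not completely controllable.

2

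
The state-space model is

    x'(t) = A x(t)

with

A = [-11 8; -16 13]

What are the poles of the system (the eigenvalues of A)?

-3, 5

det(sI - A) = s^2 - (tr A)s + det A, with tr A = (-11) + 13 = 2 and det A = (-11)·13 - 8·(-16) = -143 - (-128) = -15.
So p(s) = det(sI - A) = s^2 - 2s - 15.
Factor s^2 - 2s - 15: two numbers with sum 2 and product -15 are 5 and -3, so s^2 - 2s - 15 = (s - 5)(s + 3).
Hence p(s) = (s - 5) (s + 3), with roots -3, 5.
At least one eigenvalue has non-negative real part, so the system is not asymptotically stable.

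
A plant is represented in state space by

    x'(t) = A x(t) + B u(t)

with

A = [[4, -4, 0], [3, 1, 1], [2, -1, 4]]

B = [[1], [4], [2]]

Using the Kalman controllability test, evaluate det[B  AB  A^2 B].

-387

AB = [[-12], [9], [6]]
A^2B = [[-84], [-21], [-9]]
Controllability matrix C = [B  AB  A^2B] = [[1, -12, -84], [4, 9, -21], [2, 6, -9]]
Expanding along the first row, det(C) = 1·(9·(-9) - (-21)·6) - (-12)·(4·(-9) - (-21)·2) + (-84)·(4·6 - 9·2) = 1·45 - (-12)·6 + (-84)·6 = -387
Since det(C) ≠ 0, rank(C) = 3 and the system is completely controllable.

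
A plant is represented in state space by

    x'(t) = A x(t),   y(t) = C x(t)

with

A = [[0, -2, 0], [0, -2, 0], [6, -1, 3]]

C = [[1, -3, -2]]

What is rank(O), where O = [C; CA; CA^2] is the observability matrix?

CA = [[-12, 6, -6]]
CA^2 = [[-36, 18, -18]]
Observability matrix O = [C; CA; CA^2] = [[1, -3, -2], [-12, 6, -6], [-36, 18, -18]]
The columns c1, c2, c3 of O are linearly dependent: -c1 - c2 + c3 = 0 (check each entry), so rank(O) ≤ 2.
The 2×2 minor from rows 1, 2, columns 1, 2 is 1·6 - (-3)·(-12) = 6 - 36 = -30 ≠ 0, so rank(O) = 2.
rank(O) = 2 < n = 3, so the pair (A, C) is not completely observable.

2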